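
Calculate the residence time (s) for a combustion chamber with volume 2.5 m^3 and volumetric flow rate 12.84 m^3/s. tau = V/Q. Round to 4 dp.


tau = V / Q_flow
tau = 2.5 / 12.84 = 0.1947 s


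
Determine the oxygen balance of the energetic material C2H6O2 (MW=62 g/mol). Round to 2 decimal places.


OB = -1600 * (2C + H/2 - O) / MW
Inner = 2*2 + 6/2 - 2 = 5.00
OB = -1600 * 5.00 / 62 = -129.03%


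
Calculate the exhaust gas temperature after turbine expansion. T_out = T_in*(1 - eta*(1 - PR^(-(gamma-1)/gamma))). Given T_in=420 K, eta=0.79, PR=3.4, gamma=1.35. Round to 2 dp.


T_out = T_in * (1 - eta * (1 - PR^(-(gamma-1)/gamma)))
Exponent = -(1.35-1)/1.35 = -0.25925926
PR^exp = 3.4^(-0.25925926) = 0.72813041
Factor = 1 - 0.79*(1 - 0.72813041) = 0.78522302
T_out = 420 * 0.78522302 = 329.79 K


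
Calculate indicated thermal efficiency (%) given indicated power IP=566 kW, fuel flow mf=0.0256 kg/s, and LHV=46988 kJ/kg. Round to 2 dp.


eta_ith = (IP / (mf * LHV)) * 100
Denominator = 0.0256 * 46988 = 1202.8928 kW
eta_ith = (566 / 1202.8928) * 100 = 47.05%


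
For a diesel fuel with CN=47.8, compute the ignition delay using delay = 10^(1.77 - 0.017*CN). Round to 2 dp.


delay = 10^(1.77 - 0.017*CN)
Exponent = 1.77 - 0.017*47.8 = 0.9574
delay = 10^0.9574 = 9.07 ms


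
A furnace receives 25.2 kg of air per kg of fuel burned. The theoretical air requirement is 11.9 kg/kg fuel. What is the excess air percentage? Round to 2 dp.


Excess air = actual - stoichiometric = 25.2 - 11.9 = 13.30 kg/kg fuel
Excess air % = (excess / stoich) * 100 = (13.30 / 11.9) * 100 = 111.76%


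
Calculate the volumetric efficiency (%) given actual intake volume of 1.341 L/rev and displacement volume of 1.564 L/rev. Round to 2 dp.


eta_v = (V_actual / V_disp) * 100
Ratio = 1.341 / 1.564 = 0.8574
eta_v = 0.8574 * 100 = 85.74%


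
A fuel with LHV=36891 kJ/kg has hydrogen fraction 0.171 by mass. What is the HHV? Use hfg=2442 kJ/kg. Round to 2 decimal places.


HHV = LHV + hfg * 9 * H
Water addition = 2442 * 9 * 0.171 = 3758.238 kJ/kg
HHV = 36891 + 3758.238 = 40649.24 kJ/kg


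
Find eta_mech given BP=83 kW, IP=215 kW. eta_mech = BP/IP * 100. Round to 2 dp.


eta_mech = (BP / IP) * 100
Ratio = 83 / 215 = 0.3860
eta_mech = 0.3860 * 100 = 38.60%


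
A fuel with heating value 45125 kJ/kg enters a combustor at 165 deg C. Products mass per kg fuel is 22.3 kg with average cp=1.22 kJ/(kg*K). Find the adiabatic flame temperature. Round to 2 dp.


T_ad = T_in + Hc / (m_p * cp)
Denominator = 22.3 * 1.22 = 27.2060
Temperature rise = 45125 / 27.2060 = 1658.64 K
T_ad = 165 + 1658.64 = 1823.64 deg C


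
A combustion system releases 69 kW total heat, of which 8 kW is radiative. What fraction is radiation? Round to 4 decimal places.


f_rad = Q_rad / Q_total
f_rad = 8 / 69 = 0.1159


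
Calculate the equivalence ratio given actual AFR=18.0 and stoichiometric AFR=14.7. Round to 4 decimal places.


phi = AFR_stoich / AFR_actual
phi = 14.7 / 18.0 = 0.8167


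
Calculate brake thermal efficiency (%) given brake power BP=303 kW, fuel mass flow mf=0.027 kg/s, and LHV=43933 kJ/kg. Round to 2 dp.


eta_BTE = (BP / (mf * LHV)) * 100
Denominator = 0.027 * 43933 = 1186.1910 kW
eta_BTE = (303 / 1186.1910) * 100 = 25.54%


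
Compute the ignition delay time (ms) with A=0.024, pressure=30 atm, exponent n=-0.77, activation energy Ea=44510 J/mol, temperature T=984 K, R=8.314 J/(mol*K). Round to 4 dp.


tau = A * P^n * exp(Ea/(R*T))
P^n = 30^(-0.77) = 0.07288139
Ea/(R*T) = 44510/(8.314*984) = 5.440671
exp(Ea/(R*T)) = 230.596894
tau = 0.024 * 0.07288139 * 230.596894 = 0.4033 ms


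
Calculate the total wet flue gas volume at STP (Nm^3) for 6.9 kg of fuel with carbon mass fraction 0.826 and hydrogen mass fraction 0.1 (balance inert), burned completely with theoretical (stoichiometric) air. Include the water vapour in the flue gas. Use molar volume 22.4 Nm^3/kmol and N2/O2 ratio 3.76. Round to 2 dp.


Per kg fuel: CO2 = (C/12 kmol)*22.4 = (0.826/12)*22.4 = 1.54187 Nm^3
Per kg fuel: H2O = (H/2 kmol)*22.4 = (0.1/2)*22.4 = 1.12000 Nm^3
O2 needed per kg fuel = C/12 + H/4 = 0.826/12 + 0.1/4 = 0.09383333 kmol
Per kg fuel: N2 = O2*3.76*22.4 = 0.09383333*3.76*22.4 = 7.90302 Nm^3
Total per kg = 1.54187 + 1.12000 + 7.90302 = 10.56489 Nm^3
Total = 10.56489 * 6.9 = 72.90 Nm^3


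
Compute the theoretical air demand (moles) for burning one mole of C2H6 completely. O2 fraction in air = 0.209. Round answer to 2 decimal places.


Balanced combustion: C2H6 + 3.5 O2 -> 2 CO2 + 3 H2O
O2 needed = C + H/4 = 2 + 6/4 = 3.50 moles
Air moles = O2 / 0.209 = 3.50 / 0.209 = 16.75 moles air


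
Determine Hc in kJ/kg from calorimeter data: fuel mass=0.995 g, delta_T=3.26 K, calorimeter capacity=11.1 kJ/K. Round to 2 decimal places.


Hc = C_cal * delta_T / m_fuel
Q_released = 11.1 * 3.26 = 36.1860 kJ
m_fuel = 0.995 g = 0.995/1000 kg = 0.000995 kg
Hc = 36.1860 / 0.000995 = 36367.84 kJ/kg


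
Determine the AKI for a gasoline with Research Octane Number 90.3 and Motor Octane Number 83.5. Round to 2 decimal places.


AKI = (RON + MON) / 2
AKI = (90.3 + 83.5) / 2
AKI = 173.8 / 2 = 86.90


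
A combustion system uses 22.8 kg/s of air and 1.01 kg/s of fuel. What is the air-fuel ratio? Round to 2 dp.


AFR = m_air / m_fuel
AFR = 22.8 / 1.01 = 22.57


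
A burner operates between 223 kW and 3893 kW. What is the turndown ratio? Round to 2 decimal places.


TDR = Q_max / Q_min
TDR = 3893 / 223 = 17.46


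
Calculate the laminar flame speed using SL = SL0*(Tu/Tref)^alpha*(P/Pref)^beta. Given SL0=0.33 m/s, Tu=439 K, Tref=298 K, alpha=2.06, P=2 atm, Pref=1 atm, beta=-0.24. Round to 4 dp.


SL = SL0 * (Tu/Tref)^alpha * (P/Pref)^beta
T ratio = 439/298 = 1.47315436
(T ratio)^alpha = 1.47315436^2.06 = 2.221219
(P/Pref)^beta = 2^(-0.24) = 0.846745
SL = 0.33 * 2.221219 * 0.846745 = 0.6207 m/s


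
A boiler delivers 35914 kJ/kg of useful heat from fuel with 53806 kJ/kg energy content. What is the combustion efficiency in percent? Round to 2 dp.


Efficiency = (Q_useful / Q_fuel) * 100
Efficiency = (35914 / 53806) * 100
Efficiency = 0.6675 * 100 = 66.75%


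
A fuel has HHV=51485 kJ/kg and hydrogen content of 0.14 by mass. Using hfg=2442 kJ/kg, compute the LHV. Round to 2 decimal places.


LHV = HHV - hfg * 9 * H
Water correction = 2442 * 9 * 0.14 = 3076.920 kJ/kg
LHV = 51485 - 3076.920 = 48408.08 kJ/kg


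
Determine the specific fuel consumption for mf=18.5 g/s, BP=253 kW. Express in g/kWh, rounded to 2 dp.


SFC = (mf / BP) * 3600
Rate = 18.5 / 253 = 0.073123 g/(s*kW)
SFC = 0.073123 * 3600 = 263.24 g/kWh


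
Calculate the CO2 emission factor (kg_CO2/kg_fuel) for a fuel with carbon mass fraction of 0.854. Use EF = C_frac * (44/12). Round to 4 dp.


EF = C_frac * (M_CO2 / M_C)
EF = 0.854 * (44/12)
EF = 0.854 * 3.666667 = 3.1313 kg_CO2/kg_fuel


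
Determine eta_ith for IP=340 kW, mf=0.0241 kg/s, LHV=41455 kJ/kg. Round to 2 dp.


eta_ith = (IP / (mf * LHV)) * 100
Denominator = 0.0241 * 41455 = 999.0655 kW
eta_ith = (340 / 999.0655) * 100 = 34.03%


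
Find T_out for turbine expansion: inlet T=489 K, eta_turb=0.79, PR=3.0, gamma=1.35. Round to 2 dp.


T_out = T_in * (1 - eta * (1 - PR^(-(gamma-1)/gamma)))
Exponent = -(1.35-1)/1.35 = -0.25925926
PR^exp = 3.0^(-0.25925926) = 0.75214556
Factor = 1 - 0.79*(1 - 0.75214556) = 0.80419499
T_out = 489 * 0.80419499 = 393.25 K


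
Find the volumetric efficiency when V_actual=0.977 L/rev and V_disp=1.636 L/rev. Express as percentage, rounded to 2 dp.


eta_v = (V_actual / V_disp) * 100
Ratio = 0.977 / 1.636 = 0.5972
eta_v = 0.5972 * 100 = 59.72%


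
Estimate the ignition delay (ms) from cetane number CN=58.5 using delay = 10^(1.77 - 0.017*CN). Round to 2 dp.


delay = 10^(1.77 - 0.017*CN)
Exponent = 1.77 - 0.017*58.5 = 0.7755
delay = 10^0.7755 = 5.96 ms


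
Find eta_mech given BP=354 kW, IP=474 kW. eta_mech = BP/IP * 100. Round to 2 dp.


eta_mech = (BP / IP) * 100
Ratio = 354 / 474 = 0.7468
eta_mech = 0.7468 * 100 = 74.68%


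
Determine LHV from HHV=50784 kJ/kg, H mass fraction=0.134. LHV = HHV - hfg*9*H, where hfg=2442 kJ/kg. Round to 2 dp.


LHV = HHV - hfg * 9 * H
Water correction = 2442 * 9 * 0.134 = 2945.052 kJ/kg
LHV = 50784 - 2945.052 = 47838.95 kJ/kg


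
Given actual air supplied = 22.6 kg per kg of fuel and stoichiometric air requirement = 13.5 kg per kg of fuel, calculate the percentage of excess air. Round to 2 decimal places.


Excess air = actual - stoichiometric = 22.6 - 13.5 = 9.10 kg/kg fuel
Excess air % = (excess / stoich) * 100 = (9.10 / 13.5) * 100 = 67.41%


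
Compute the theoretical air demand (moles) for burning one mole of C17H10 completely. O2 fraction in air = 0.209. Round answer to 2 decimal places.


Balanced combustion: C17H10 + 19.5 O2 -> 17 CO2 + 5 H2O
O2 needed = C + H/4 = 17 + 10/4 = 19.50 moles
Air moles = O2 / 0.209 = 19.50 / 0.209 = 93.30 moles air


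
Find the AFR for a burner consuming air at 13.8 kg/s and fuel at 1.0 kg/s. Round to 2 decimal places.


AFR = m_air / m_fuel
AFR = 13.8 / 1.0 = 13.80


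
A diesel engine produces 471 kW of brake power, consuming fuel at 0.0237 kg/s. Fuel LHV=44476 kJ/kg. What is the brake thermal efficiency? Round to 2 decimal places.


eta_BTE = (BP / (mf * LHV)) * 100
Denominator = 0.0237 * 44476 = 1054.0812 kW
eta_BTE = (471 / 1054.0812) * 100 = 44.68%


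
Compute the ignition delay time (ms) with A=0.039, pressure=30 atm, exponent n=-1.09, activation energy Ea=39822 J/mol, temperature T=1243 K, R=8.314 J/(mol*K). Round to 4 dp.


tau = A * P^n * exp(Ea/(R*T))
P^n = 30^(-1.09) = 0.02454358
Ea/(R*T) = 39822/(8.314*1243) = 3.853381
exp(Ea/(R*T)) = 47.152202
tau = 0.039 * 0.02454358 * 47.152202 = 0.0451 ms


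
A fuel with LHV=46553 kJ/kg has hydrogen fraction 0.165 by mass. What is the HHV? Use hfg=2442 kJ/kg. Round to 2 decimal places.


HHV = LHV + hfg * 9 * H
Water addition = 2442 * 9 * 0.165 = 3626.370 kJ/kg
HHV = 46553 + 3626.370 = 50179.37 kJ/kg


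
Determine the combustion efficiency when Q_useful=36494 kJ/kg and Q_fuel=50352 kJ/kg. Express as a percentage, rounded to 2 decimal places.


Efficiency = (Q_useful / Q_fuel) * 100
Efficiency = (36494 / 50352) * 100
Efficiency = 0.7248 * 100 = 72.48%


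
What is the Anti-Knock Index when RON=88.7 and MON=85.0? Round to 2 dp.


AKI = (RON + MON) / 2
AKI = (88.7 + 85.0) / 2
AKI = 173.7 / 2 = 86.85


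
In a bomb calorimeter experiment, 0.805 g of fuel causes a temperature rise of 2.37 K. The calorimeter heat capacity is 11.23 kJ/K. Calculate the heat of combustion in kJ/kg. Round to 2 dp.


Hc = C_cal * delta_T / m_fuel
Q_released = 11.23 * 2.37 = 26.6151 kJ
m_fuel = 0.805 g = 0.805/1000 kg = 0.000805 kg
Hc = 26.6151 / 0.000805 = 33062.24 kJ/kg


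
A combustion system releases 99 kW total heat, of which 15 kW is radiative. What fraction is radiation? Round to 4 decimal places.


f_rad = Q_rad / Q_total
f_rad = 15 / 99 = 0.1515


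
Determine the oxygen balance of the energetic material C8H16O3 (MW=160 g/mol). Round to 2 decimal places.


OB = -1600 * (2C + H/2 - O) / MW
Inner = 2*8 + 16/2 - 3 = 21.00
OB = -1600 * 21.00 / 160 = -210.00%


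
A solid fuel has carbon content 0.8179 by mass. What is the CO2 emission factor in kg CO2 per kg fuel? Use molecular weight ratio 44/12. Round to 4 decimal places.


EF = C_frac * (M_CO2 / M_C)
EF = 0.8179 * (44/12)
EF = 0.8179 * 3.666667 = 2.9990 kg_CO2/kg_fuel


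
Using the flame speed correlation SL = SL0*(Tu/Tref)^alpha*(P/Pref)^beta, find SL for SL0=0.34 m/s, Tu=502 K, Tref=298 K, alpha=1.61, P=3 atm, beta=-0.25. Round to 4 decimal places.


SL = SL0 * (Tu/Tref)^alpha * (P/Pref)^beta
T ratio = 502/298 = 1.68456376
(T ratio)^alpha = 1.68456376^1.61 = 2.315500
(P/Pref)^beta = 3^(-0.25) = 0.759836
SL = 0.34 * 2.315500 * 0.759836 = 0.5982 m/s


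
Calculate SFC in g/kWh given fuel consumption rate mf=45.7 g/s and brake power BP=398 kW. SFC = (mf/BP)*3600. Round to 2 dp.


SFC = (mf / BP) * 3600
Rate = 45.7 / 398 = 0.114824 g/(s*kW)
SFC = 0.114824 * 3600 = 413.37 g/kWh


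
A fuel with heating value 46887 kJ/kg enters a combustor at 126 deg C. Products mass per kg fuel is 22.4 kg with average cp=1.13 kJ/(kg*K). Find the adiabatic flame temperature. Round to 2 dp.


T_ad = T_in + Hc / (m_p * cp)
Denominator = 22.4 * 1.13 = 25.3120
Temperature rise = 46887 / 25.3120 = 1852.36 K
T_ad = 126 + 1852.36 = 1978.36 deg C


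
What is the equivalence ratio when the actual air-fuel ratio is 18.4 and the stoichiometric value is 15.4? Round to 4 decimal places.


phi = AFR_stoich / AFR_actual
phi = 15.4 / 18.4 = 0.8370


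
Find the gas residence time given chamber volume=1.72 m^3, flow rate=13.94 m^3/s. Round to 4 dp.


tau = V / Q_flow
tau = 1.72 / 13.94 = 0.1234 s


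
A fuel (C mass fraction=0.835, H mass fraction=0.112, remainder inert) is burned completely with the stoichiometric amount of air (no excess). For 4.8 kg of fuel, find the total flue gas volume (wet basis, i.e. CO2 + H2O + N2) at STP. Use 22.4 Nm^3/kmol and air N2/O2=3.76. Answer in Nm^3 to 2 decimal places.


Per kg fuel: CO2 = (C/12 kmol)*22.4 = (0.835/12)*22.4 = 1.55867 Nm^3
Per kg fuel: H2O = (H/2 kmol)*22.4 = (0.112/2)*22.4 = 1.25440 Nm^3
O2 needed per kg fuel = C/12 + H/4 = 0.835/12 + 0.112/4 = 0.09758333 kmol
Per kg fuel: N2 = O2*3.76*22.4 = 0.09758333*3.76*22.4 = 8.21886 Nm^3
Total per kg = 1.55867 + 1.25440 + 8.21886 = 11.03193 Nm^3
Total = 11.03193 * 4.8 = 52.95 Nm^3


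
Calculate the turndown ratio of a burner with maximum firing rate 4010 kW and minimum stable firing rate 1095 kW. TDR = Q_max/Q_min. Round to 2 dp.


TDR = Q_max / Q_min
TDR = 4010 / 1095 = 3.66


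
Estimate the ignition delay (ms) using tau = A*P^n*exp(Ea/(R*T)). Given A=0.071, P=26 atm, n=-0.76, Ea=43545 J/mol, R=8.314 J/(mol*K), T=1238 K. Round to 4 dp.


tau = A * P^n * exp(Ea/(R*T))
P^n = 26^(-0.76) = 0.08406598
Ea/(R*T) = 43545/(8.314*1238) = 4.230655
exp(Ea/(R*T)) = 68.762269
tau = 0.071 * 0.08406598 * 68.762269 = 0.4104 ms


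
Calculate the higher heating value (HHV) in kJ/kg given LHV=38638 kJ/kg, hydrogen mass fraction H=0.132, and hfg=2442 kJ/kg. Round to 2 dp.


HHV = LHV + hfg * 9 * H
Water addition = 2442 * 9 * 0.132 = 2901.096 kJ/kg
HHV = 38638 + 2901.096 = 41539.10 kJ/kg


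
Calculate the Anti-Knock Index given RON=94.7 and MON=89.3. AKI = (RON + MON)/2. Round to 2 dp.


AKI = (RON + MON) / 2
AKI = (94.7 + 89.3) / 2
AKI = 184.0 / 2 = 92.00


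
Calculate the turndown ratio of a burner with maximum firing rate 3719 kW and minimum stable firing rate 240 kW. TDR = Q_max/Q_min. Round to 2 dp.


TDR = Q_max / Q_min
TDR = 3719 / 240 = 15.50


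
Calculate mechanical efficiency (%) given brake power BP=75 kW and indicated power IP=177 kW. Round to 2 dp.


eta_mech = (BP / IP) * 100
Ratio = 75 / 177 = 0.4237
eta_mech = 0.4237 * 100 = 42.37%


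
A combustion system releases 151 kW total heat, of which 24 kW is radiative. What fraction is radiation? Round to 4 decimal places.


f_rad = Q_rad / Q_total
f_rad = 24 / 151 = 0.1589


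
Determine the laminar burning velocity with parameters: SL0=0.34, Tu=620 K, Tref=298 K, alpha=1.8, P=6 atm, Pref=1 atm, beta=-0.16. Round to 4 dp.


SL = SL0 * (Tu/Tref)^alpha * (P/Pref)^beta
T ratio = 620/298 = 2.08053691
(T ratio)^alpha = 2.08053691^1.8 = 3.738658
(P/Pref)^beta = 6^(-0.16) = 0.750751
SL = 0.34 * 3.738658 * 0.750751 = 0.9543 m/s


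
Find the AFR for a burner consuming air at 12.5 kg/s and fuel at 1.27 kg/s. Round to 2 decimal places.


AFR = m_air / m_fuel
AFR = 12.5 / 1.27 = 9.84


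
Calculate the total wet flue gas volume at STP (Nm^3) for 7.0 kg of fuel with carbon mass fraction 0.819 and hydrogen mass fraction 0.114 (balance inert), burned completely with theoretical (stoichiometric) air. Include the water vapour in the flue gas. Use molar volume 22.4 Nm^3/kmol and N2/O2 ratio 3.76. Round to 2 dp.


Per kg fuel: CO2 = (C/12 kmol)*22.4 = (0.819/12)*22.4 = 1.52880 Nm^3
Per kg fuel: H2O = (H/2 kmol)*22.4 = (0.114/2)*22.4 = 1.27680 Nm^3
O2 needed per kg fuel = C/12 + H/4 = 0.819/12 + 0.114/4 = 0.09675000 kmol
Per kg fuel: N2 = O2*3.76*22.4 = 0.09675000*3.76*22.4 = 8.14867 Nm^3
Total per kg = 1.52880 + 1.27680 + 8.14867 = 10.95427 Nm^3
Total = 10.95427 * 7.0 = 76.68 Nm^3


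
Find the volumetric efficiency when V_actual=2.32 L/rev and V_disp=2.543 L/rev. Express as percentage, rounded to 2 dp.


eta_v = (V_actual / V_disp) * 100
Ratio = 2.32 / 2.543 = 0.9123
eta_v = 0.9123 * 100 = 91.23%


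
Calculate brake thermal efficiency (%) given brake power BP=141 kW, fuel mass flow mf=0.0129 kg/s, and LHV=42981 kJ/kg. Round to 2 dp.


eta_BTE = (BP / (mf * LHV)) * 100
Denominator = 0.0129 * 42981 = 554.4549 kW
eta_BTE = (141 / 554.4549) * 100 = 25.43%


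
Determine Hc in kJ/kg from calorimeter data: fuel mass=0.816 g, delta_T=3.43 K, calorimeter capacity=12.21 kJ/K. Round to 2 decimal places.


Hc = C_cal * delta_T / m_fuel
Q_released = 12.21 * 3.43 = 41.8803 kJ
m_fuel = 0.816 g = 0.816/1000 kg = 0.000816 kg
Hc = 41.8803 / 0.000816 = 51323.90 kJ/kg


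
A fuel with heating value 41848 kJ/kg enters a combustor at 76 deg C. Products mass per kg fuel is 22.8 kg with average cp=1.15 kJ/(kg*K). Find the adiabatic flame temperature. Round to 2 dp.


T_ad = T_in + Hc / (m_p * cp)
Denominator = 22.8 * 1.15 = 26.2200
Temperature rise = 41848 / 26.2200 = 1596.03 K
T_ad = 76 + 1596.03 = 1672.03 deg C


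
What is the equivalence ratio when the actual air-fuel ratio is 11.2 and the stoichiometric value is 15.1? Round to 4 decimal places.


phi = AFR_stoich / AFR_actual
phi = 15.1 / 11.2 = 1.3482


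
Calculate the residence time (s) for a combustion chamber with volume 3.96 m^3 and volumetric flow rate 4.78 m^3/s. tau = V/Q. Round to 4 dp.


tau = V / Q_flow
tau = 3.96 / 4.78 = 0.8285 s


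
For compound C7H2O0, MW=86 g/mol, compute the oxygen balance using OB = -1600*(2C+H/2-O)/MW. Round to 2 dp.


OB = -1600 * (2C + H/2 - O) / MW
Inner = 2*7 + 2/2 - 0 = 15.00
OB = -1600 * 15.00 / 86 = -279.07%


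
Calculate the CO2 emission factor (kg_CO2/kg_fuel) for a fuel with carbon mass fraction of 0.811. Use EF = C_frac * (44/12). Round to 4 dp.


EF = C_frac * (M_CO2 / M_C)
EF = 0.811 * (44/12)
EF = 0.811 * 3.666667 = 2.9737 kg_CO2/kg_fuel


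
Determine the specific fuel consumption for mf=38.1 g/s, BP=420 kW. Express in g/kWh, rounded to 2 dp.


SFC = (mf / BP) * 3600
Rate = 38.1 / 420 = 0.090714 g/(s*kW)
SFC = 0.090714 * 3600 = 326.57 g/kWh


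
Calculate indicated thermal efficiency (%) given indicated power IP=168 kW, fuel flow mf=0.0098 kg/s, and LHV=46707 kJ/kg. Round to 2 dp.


eta_ith = (IP / (mf * LHV)) * 100
Denominator = 0.0098 * 46707 = 457.7286 kW
eta_ith = (168 / 457.7286) * 100 = 36.70%


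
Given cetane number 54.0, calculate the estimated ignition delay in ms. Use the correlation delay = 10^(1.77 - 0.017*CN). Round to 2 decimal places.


delay = 10^(1.77 - 0.017*CN)
Exponent = 1.77 - 0.017*54.0 = 0.8520
delay = 10^0.8520 = 7.11 ms


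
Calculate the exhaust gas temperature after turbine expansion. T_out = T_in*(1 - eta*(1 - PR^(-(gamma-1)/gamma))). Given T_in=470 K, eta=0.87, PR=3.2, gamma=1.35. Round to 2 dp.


T_out = T_in * (1 - eta * (1 - PR^(-(gamma-1)/gamma)))
Exponent = -(1.35-1)/1.35 = -0.25925926
PR^exp = 3.2^(-0.25925926) = 0.73966521
Factor = 1 - 0.87*(1 - 0.73966521) = 0.77350873
T_out = 470 * 0.77350873 = 363.55 K


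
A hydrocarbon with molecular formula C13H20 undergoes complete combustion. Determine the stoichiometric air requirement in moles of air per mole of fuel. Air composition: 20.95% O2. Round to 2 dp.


Balanced combustion: C13H20 + 18 O2 -> 13 CO2 + 10 H2O
O2 needed = C + H/4 = 13 + 20/4 = 18.00 moles
Air moles = O2 / 0.2095 = 18.00 / 0.2095 = 85.92 moles air


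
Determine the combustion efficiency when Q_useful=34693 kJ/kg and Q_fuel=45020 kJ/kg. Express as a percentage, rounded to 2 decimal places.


Efficiency = (Q_useful / Q_fuel) * 100
Efficiency = (34693 / 45020) * 100
Efficiency = 0.7706 * 100 = 77.06%


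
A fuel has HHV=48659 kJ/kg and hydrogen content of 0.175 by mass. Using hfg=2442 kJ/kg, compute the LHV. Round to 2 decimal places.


LHV = HHV - hfg * 9 * H
Water correction = 2442 * 9 * 0.175 = 3846.150 kJ/kg
LHV = 48659 - 3846.150 = 44812.85 kJ/kg


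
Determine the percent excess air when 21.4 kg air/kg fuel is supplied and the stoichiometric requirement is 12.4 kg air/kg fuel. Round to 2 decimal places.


Excess air = actual - stoichiometric = 21.4 - 12.4 = 9.00 kg/kg fuel
Excess air % = (excess / stoich) * 100 = (9.00 / 12.4) * 100 = 72.58%


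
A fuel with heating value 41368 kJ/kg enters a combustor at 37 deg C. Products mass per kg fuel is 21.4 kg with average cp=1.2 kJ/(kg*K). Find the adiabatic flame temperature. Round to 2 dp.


T_ad = T_in + Hc / (m_p * cp)
Denominator = 21.4 * 1.2 = 25.6800
Temperature rise = 41368 / 25.6800 = 1610.90 K
T_ad = 37 + 1610.90 = 1647.90 deg C


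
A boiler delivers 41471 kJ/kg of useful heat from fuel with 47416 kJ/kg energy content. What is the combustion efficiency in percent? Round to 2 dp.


Efficiency = (Q_useful / Q_fuel) * 100
Efficiency = (41471 / 47416) * 100
Efficiency = 0.8746 * 100 = 87.46%


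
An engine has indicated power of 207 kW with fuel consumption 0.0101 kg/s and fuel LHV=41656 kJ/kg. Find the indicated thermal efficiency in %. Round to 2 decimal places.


eta_ith = (IP / (mf * LHV)) * 100
Denominator = 0.0101 * 41656 = 420.7256 kW
eta_ith = (207 / 420.7256) * 100 = 49.20%


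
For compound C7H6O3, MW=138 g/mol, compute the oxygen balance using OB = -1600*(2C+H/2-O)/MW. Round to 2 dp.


OB = -1600 * (2C + H/2 - O) / MW
Inner = 2*7 + 6/2 - 3 = 14.00
OB = -1600 * 14.00 / 138 = -162.32%


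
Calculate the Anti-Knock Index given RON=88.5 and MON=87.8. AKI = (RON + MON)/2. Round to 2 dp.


AKI = (RON + MON) / 2
AKI = (88.5 + 87.8) / 2
AKI = 176.3 / 2 = 88.15


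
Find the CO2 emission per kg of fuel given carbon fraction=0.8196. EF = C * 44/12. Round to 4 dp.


EF = C_frac * (M_CO2 / M_C)
EF = 0.8196 * (44/12)
EF = 0.8196 * 3.666667 = 3.0052 kg_CO2/kg_fuel


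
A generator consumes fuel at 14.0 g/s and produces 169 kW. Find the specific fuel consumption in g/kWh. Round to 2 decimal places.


SFC = (mf / BP) * 3600
Rate = 14.0 / 169 = 0.082840 g/(s*kW)
SFC = 0.082840 * 3600 = 298.22 g/kWh


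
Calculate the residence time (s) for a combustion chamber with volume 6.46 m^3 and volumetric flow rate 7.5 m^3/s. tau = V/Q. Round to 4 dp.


tau = V / Q_flow
tau = 6.46 / 7.5 = 0.8613 s


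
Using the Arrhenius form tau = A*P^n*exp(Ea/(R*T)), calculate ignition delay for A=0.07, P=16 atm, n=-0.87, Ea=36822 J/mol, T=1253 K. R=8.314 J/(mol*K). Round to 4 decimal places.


tau = A * P^n * exp(Ea/(R*T))
P^n = 16^(-0.87) = 0.08962220
Ea/(R*T) = 36822/(8.314*1253) = 3.534649
exp(Ea/(R*T)) = 34.282976
tau = 0.07 * 0.08962220 * 34.282976 = 0.2151 ms


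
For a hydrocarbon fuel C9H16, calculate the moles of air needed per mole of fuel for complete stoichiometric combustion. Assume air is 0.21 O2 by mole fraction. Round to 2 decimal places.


Balanced combustion: C9H16 + 13 O2 -> 9 CO2 + 8 H2O
O2 needed = C + H/4 = 9 + 16/4 = 13.00 moles
Air moles = O2 / 0.21 = 13.00 / 0.21 = 61.90 moles air


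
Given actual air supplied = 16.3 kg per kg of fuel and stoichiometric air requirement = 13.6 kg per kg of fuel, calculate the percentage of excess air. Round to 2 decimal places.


Excess air = actual - stoichiometric = 16.3 - 13.6 = 2.70 kg/kg fuel
Excess air % = (excess / stoich) * 100 = (2.70 / 13.6) * 100 = 19.85%


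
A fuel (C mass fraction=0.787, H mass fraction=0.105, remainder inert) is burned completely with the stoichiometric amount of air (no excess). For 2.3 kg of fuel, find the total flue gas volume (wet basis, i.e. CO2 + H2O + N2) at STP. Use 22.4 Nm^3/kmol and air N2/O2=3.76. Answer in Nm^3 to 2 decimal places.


Per kg fuel: CO2 = (C/12 kmol)*22.4 = (0.787/12)*22.4 = 1.46907 Nm^3
Per kg fuel: H2O = (H/2 kmol)*22.4 = (0.105/2)*22.4 = 1.17600 Nm^3
O2 needed per kg fuel = C/12 + H/4 = 0.787/12 + 0.105/4 = 0.09183333 kmol
Per kg fuel: N2 = O2*3.76*22.4 = 0.09183333*3.76*22.4 = 7.73457 Nm^3
Total per kg = 1.46907 + 1.17600 + 7.73457 = 10.37964 Nm^3
Total = 10.37964 * 2.3 = 23.87 Nm^3


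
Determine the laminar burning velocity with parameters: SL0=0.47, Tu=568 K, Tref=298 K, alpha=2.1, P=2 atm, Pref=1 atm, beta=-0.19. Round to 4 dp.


SL = SL0 * (Tu/Tref)^alpha * (P/Pref)^beta
T ratio = 568/298 = 1.90604027
(T ratio)^alpha = 1.90604027^2.1 = 3.875050
(P/Pref)^beta = 2^(-0.19) = 0.876606
SL = 0.47 * 3.875050 * 0.876606 = 1.5965 m/s


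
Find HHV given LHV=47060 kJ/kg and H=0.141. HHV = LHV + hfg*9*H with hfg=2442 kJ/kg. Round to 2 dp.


HHV = LHV + hfg * 9 * H
Water addition = 2442 * 9 * 0.141 = 3098.898 kJ/kg
HHV = 47060 + 3098.898 = 50158.90 kJ/kg


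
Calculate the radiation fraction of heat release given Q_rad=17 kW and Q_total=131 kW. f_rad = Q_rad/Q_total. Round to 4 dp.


f_rad = Q_rad / Q_total
f_rad = 17 / 131 = 0.1298


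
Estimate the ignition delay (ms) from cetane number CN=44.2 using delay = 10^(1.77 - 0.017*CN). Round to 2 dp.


delay = 10^(1.77 - 0.017*CN)
Exponent = 1.77 - 0.017*44.2 = 1.0186
delay = 10^1.0186 = 10.44 ms


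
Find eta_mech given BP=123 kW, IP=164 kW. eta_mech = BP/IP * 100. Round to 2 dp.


eta_mech = (BP / IP) * 100
Ratio = 123 / 164 = 0.7500
eta_mech = 0.7500 * 100 = 75.00%


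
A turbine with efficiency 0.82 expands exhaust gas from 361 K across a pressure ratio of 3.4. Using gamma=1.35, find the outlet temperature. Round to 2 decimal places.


T_out = T_in * (1 - eta * (1 - PR^(-(gamma-1)/gamma)))
Exponent = -(1.35-1)/1.35 = -0.25925926
PR^exp = 3.4^(-0.25925926) = 0.72813041
Factor = 1 - 0.82*(1 - 0.72813041) = 0.77706694
T_out = 361 * 0.77706694 = 280.52 K


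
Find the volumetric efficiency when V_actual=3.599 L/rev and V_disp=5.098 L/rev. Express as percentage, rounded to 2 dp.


eta_v = (V_actual / V_disp) * 100
Ratio = 3.599 / 5.098 = 0.7060
eta_v = 0.7060 * 100 = 70.60%


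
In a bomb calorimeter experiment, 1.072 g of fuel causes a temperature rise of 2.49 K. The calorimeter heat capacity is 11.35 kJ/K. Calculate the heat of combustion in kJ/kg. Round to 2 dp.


Hc = C_cal * delta_T / m_fuel
Q_released = 11.35 * 2.49 = 28.2615 kJ
m_fuel = 1.072 g = 1.072/1000 kg = 0.001072 kg
Hc = 28.2615 / 0.001072 = 26363.34 kJ/kg


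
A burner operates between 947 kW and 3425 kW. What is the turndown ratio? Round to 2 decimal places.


TDR = Q_max / Q_min
TDR = 3425 / 947 = 3.62


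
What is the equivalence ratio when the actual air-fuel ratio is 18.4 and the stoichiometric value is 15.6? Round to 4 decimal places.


phi = AFR_stoich / AFR_actual
phi = 15.6 / 18.4 = 0.8478


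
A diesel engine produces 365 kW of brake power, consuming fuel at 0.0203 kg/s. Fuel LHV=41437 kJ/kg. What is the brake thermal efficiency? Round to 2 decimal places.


eta_BTE = (BP / (mf * LHV)) * 100
Denominator = 0.0203 * 41437 = 841.1711 kW
eta_BTE = (365 / 841.1711) * 100 = 43.39%


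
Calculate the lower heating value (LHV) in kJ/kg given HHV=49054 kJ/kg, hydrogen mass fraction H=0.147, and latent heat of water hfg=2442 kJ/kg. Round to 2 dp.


LHV = HHV - hfg * 9 * H
Water correction = 2442 * 9 * 0.147 = 3230.766 kJ/kg
LHV = 49054 - 3230.766 = 45823.23 kJ/kg


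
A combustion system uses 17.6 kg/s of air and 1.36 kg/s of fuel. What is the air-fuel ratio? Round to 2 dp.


AFR = m_air / m_fuel
AFR = 17.6 / 1.36 = 12.94


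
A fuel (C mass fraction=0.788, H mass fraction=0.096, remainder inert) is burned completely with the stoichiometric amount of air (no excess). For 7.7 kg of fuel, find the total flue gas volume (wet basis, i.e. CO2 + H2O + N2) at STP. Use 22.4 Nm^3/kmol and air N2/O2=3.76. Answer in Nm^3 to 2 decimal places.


Per kg fuel: CO2 = (C/12 kmol)*22.4 = (0.788/12)*22.4 = 1.47093 Nm^3
Per kg fuel: H2O = (H/2 kmol)*22.4 = (0.096/2)*22.4 = 1.07520 Nm^3
O2 needed per kg fuel = C/12 + H/4 = 0.788/12 + 0.096/4 = 0.08966667 kmol
Per kg fuel: N2 = O2*3.76*22.4 = 0.08966667*3.76*22.4 = 7.55209 Nm^3
Total per kg = 1.47093 + 1.07520 + 7.55209 = 10.09822 Nm^3
Total = 10.09822 * 7.7 = 77.76 Nm^3


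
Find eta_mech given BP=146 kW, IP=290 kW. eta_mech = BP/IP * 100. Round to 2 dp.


eta_mech = (BP / IP) * 100
Ratio = 146 / 290 = 0.5034
eta_mech = 0.5034 * 100 = 50.34%


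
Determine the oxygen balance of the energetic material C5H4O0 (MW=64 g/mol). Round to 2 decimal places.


OB = -1600 * (2C + H/2 - O) / MW
Inner = 2*5 + 4/2 - 0 = 12.00
OB = -1600 * 12.00 / 64 = -300.00%


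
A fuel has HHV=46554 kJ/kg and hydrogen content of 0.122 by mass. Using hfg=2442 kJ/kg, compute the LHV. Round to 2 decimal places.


LHV = HHV - hfg * 9 * H
Water correction = 2442 * 9 * 0.122 = 2681.316 kJ/kg
LHV = 46554 - 2681.316 = 43872.68 kJ/kg


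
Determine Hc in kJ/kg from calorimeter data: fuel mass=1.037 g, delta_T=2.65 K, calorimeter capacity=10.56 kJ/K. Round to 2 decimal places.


Hc = C_cal * delta_T / m_fuel
Q_released = 10.56 * 2.65 = 27.9840 kJ
m_fuel = 1.037 g = 1.037/1000 kg = 0.001037 kg
Hc = 27.9840 / 0.001037 = 26985.54 kJ/kg


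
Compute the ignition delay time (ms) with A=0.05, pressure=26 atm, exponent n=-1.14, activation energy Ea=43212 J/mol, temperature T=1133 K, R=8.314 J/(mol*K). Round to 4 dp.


tau = A * P^n * exp(Ea/(R*T))
P^n = 26^(-1.14) = 0.02437420
Ea/(R*T) = 43212/(8.314*1133) = 4.587377
exp(Ea/(R*T)) = 98.236423
tau = 0.05 * 0.02437420 * 98.236423 = 0.1197 ms


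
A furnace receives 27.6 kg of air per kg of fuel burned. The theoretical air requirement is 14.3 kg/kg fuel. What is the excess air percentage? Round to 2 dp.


Excess air = actual - stoichiometric = 27.6 - 14.3 = 13.30 kg/kg fuel
Excess air % = (excess / stoich) * 100 = (13.30 / 14.3) * 100 = 93.01%


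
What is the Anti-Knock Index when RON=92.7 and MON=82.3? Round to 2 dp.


AKI = (RON + MON) / 2
AKI = (92.7 + 82.3) / 2
AKI = 175.0 / 2 = 87.50


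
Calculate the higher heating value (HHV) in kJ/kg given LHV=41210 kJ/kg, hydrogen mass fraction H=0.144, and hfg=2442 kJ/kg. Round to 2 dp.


HHV = LHV + hfg * 9 * H
Water addition = 2442 * 9 * 0.144 = 3164.832 kJ/kg
HHV = 41210 + 3164.832 = 44374.83 kJ/kg


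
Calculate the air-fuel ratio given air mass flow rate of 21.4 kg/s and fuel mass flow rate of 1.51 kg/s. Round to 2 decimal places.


AFR = m_air / m_fuel
AFR = 21.4 / 1.51 = 14.17


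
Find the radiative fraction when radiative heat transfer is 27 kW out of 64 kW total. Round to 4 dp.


f_rad = Q_rad / Q_total
f_rad = 27 / 64 = 0.4219


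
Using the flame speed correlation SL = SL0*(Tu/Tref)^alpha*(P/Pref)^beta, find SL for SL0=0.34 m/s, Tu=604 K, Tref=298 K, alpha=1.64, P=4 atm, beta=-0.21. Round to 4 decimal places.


SL = SL0 * (Tu/Tref)^alpha * (P/Pref)^beta
T ratio = 604/298 = 2.02684564
(T ratio)^alpha = 2.02684564^1.64 = 3.185561
(P/Pref)^beta = 4^(-0.21) = 0.747425
SL = 0.34 * 3.185561 * 0.747425 = 0.8095 m/s


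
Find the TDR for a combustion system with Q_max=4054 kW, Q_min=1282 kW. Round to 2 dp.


TDR = Q_max / Q_min
TDR = 4054 / 1282 = 3.16


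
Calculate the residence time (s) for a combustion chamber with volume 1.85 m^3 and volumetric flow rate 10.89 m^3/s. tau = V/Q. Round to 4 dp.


tau = V / Q_flow
tau = 1.85 / 10.89 = 0.1699 s


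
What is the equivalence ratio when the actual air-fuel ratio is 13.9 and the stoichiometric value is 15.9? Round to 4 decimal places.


phi = AFR_stoich / AFR_actual
phi = 15.9 / 13.9 = 1.1439


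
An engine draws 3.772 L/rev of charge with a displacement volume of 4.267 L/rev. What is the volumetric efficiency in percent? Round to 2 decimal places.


eta_v = (V_actual / V_disp) * 100
Ratio = 3.772 / 4.267 = 0.8840
eta_v = 0.8840 * 100 = 88.40%


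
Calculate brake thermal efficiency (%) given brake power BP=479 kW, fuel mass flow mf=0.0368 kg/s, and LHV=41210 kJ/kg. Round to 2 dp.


eta_BTE = (BP / (mf * LHV)) * 100
Denominator = 0.0368 * 41210 = 1516.5280 kW
eta_BTE = (479 / 1516.5280) * 100 = 31.59%


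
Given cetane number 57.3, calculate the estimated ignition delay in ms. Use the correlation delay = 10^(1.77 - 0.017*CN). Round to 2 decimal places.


delay = 10^(1.77 - 0.017*CN)
Exponent = 1.77 - 0.017*57.3 = 0.7959
delay = 10^0.7959 = 6.25 ms


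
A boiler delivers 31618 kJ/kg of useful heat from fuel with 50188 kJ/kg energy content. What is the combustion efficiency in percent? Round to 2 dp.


Efficiency = (Q_useful / Q_fuel) * 100
Efficiency = (31618 / 50188) * 100
Efficiency = 0.6300 * 100 = 63.00%


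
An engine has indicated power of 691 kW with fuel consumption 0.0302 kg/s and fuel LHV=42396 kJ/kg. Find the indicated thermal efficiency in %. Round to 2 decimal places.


eta_ith = (IP / (mf * LHV)) * 100
Denominator = 0.0302 * 42396 = 1280.3592 kW
eta_ith = (691 / 1280.3592) * 100 = 53.97%


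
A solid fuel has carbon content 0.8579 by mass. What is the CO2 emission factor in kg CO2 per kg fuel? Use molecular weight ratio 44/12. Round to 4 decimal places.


EF = C_frac * (M_CO2 / M_C)
EF = 0.8579 * (44/12)
EF = 0.8579 * 3.666667 = 3.1456 kg_CO2/kg_fuel


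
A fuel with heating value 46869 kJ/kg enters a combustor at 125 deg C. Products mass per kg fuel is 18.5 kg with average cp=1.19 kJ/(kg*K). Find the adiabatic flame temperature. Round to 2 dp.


T_ad = T_in + Hc / (m_p * cp)
Denominator = 18.5 * 1.19 = 22.0150
Temperature rise = 46869 / 22.0150 = 2128.96 K
T_ad = 125 + 2128.96 = 2253.96 deg C


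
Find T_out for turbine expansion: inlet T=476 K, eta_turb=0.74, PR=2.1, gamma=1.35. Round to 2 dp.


T_out = T_in * (1 - eta * (1 - PR^(-(gamma-1)/gamma)))
Exponent = -(1.35-1)/1.35 = -0.25925926
PR^exp = 2.1^(-0.25925926) = 0.82501466
Factor = 1 - 0.74*(1 - 0.82501466) = 0.87051085
T_out = 476 * 0.87051085 = 414.36 K


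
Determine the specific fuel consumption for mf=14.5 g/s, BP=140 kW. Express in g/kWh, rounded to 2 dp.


SFC = (mf / BP) * 3600
Rate = 14.5 / 140 = 0.103571 g/(s*kW)
SFC = 0.103571 * 3600 = 372.86 g/kWh


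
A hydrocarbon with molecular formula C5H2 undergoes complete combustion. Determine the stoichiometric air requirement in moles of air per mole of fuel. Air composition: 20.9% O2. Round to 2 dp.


Balanced combustion: C5H2 + 5.5 O2 -> 5 CO2 + 1 H2O
O2 needed = C + H/4 = 5 + 2/4 = 5.50 moles
Air moles = O2 / 0.209 = 5.50 / 0.209 = 26.32 moles air


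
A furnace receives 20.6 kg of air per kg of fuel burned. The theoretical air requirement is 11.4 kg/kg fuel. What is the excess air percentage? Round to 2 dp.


Excess air = actual - stoichiometric = 20.6 - 11.4 = 9.20 kg/kg fuel
Excess air % = (excess / stoich) * 100 = (9.20 / 11.4) * 100 = 80.70%


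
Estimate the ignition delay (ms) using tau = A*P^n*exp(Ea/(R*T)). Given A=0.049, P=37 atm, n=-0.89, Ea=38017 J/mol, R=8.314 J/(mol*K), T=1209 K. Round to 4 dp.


tau = A * P^n * exp(Ea/(R*T))
P^n = 37^(-0.89) = 0.04020689
Ea/(R*T) = 38017/(8.314*1209) = 3.782174
exp(Ea/(R*T)) = 43.911408
tau = 0.049 * 0.04020689 * 43.911408 = 0.0865 ms


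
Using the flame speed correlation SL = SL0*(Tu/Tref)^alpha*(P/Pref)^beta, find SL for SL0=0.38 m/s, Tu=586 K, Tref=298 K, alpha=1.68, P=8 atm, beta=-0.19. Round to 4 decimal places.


SL = SL0 * (Tu/Tref)^alpha * (P/Pref)^beta
T ratio = 586/298 = 1.96644295
(T ratio)^alpha = 1.96644295^1.68 = 3.114474
(P/Pref)^beta = 8^(-0.19) = 0.673617
SL = 0.38 * 3.114474 * 0.673617 = 0.7972 m/s


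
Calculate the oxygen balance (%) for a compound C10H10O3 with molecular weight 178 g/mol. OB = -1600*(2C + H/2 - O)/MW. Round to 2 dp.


OB = -1600 * (2C + H/2 - O) / MW
Inner = 2*10 + 10/2 - 3 = 22.00
OB = -1600 * 22.00 / 178 = -197.75%


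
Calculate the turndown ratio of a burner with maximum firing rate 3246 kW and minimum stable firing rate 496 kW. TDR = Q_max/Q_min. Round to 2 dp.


TDR = Q_max / Q_min
TDR = 3246 / 496 = 6.54


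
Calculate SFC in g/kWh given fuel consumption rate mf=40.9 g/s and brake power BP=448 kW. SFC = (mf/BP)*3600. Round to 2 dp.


SFC = (mf / BP) * 3600
Rate = 40.9 / 448 = 0.091295 g/(s*kW)
SFC = 0.091295 * 3600 = 328.66 g/kWh


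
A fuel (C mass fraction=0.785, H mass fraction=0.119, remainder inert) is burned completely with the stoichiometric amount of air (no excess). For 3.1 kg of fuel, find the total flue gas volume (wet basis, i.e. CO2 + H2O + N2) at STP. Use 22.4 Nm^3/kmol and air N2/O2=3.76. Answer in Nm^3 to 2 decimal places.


Per kg fuel: CO2 = (C/12 kmol)*22.4 = (0.785/12)*22.4 = 1.46533 Nm^3
Per kg fuel: H2O = (H/2 kmol)*22.4 = (0.119/2)*22.4 = 1.33280 Nm^3
O2 needed per kg fuel = C/12 + H/4 = 0.785/12 + 0.119/4 = 0.09516667 kmol
Per kg fuel: N2 = O2*3.76*22.4 = 0.09516667*3.76*22.4 = 8.01532 Nm^3
Total per kg = 1.46533 + 1.33280 + 8.01532 = 10.81345 Nm^3
Total = 10.81345 * 3.1 = 33.52 Nm^3


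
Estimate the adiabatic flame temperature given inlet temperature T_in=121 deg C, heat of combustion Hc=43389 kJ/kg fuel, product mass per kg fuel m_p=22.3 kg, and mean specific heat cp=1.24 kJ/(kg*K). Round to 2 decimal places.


T_ad = T_in + Hc / (m_p * cp)
Denominator = 22.3 * 1.24 = 27.6520
Temperature rise = 43389 / 27.6520 = 1569.11 K
T_ad = 121 + 1569.11 = 1690.11 deg C


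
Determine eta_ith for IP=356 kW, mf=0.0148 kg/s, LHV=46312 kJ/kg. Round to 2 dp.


eta_ith = (IP / (mf * LHV)) * 100
Denominator = 0.0148 * 46312 = 685.4176 kW
eta_ith = (356 / 685.4176) * 100 = 51.94%


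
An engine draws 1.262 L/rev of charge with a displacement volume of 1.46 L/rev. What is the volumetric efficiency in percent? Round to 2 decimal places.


eta_v = (V_actual / V_disp) * 100
Ratio = 1.262 / 1.46 = 0.8644
eta_v = 0.8644 * 100 = 86.44%


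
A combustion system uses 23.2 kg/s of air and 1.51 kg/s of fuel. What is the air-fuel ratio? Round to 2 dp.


AFR = m_air / m_fuel
AFR = 23.2 / 1.51 = 15.36


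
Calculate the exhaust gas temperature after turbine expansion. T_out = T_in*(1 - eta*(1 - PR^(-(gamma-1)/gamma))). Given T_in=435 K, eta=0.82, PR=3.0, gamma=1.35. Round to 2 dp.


T_out = T_in * (1 - eta * (1 - PR^(-(gamma-1)/gamma)))
Exponent = -(1.35-1)/1.35 = -0.25925926
PR^exp = 3.0^(-0.25925926) = 0.75214556
Factor = 1 - 0.82*(1 - 0.75214556) = 0.79675936
T_out = 435 * 0.79675936 = 346.59 K


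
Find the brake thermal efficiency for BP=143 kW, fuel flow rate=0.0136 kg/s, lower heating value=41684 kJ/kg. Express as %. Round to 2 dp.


eta_BTE = (BP / (mf * LHV)) * 100
Denominator = 0.0136 * 41684 = 566.9024 kW
eta_BTE = (143 / 566.9024) * 100 = 25.22%


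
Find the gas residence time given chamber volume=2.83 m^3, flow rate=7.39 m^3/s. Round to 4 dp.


tau = V / Q_flow
tau = 2.83 / 7.39 = 0.3829 s


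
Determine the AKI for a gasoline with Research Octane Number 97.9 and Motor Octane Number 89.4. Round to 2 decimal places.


AKI = (RON + MON) / 2
AKI = (97.9 + 89.4) / 2
AKI = 187.3 / 2 = 93.65


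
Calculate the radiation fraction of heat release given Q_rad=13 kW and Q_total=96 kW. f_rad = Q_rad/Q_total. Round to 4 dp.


f_rad = Q_rad / Q_total
f_rad = 13 / 96 = 0.1354


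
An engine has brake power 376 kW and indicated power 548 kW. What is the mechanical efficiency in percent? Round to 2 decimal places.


eta_mech = (BP / IP) * 100
Ratio = 376 / 548 = 0.6861
eta_mech = 0.6861 * 100 = 68.61%


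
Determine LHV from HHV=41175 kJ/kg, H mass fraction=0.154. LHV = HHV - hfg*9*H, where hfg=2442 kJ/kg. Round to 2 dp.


LHV = HHV - hfg * 9 * H
Water correction = 2442 * 9 * 0.154 = 3384.612 kJ/kg
LHV = 41175 - 3384.612 = 37790.39 kJ/kg


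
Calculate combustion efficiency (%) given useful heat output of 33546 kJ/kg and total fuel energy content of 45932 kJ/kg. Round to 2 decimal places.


Efficiency = (Q_useful / Q_fuel) * 100
Efficiency = (33546 / 45932) * 100
Efficiency = 0.7303 * 100 = 73.03%
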